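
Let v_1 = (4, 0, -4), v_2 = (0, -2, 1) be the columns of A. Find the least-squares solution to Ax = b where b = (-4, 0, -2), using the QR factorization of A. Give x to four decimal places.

v_1 = (4, 0, -4); ‖v_1‖ = 5.6569, so q_1 = (0.7071, 0.0000, -0.7071).
q_1·v_2 = 0.7071·0 + 0.0000·(-2) + (-0.7071)·1 = -0.7071.
u_2 = v_2 + 0.7071·q_1 = (0.5000, -2.0000, 0.5000).
‖u_2‖ = 2.1213, so q_2 = (0.2357, -0.9428, 0.2357).
Qᵀb = (-1.4142, -1.4142).
Back-substitute: x_2 = -1.4142/2.1213 = -0.6667.
x_1 = (-1.4142 + 0.7071·(-0.6667))/5.6569 = -0.3333.

x = (-0.3333, -0.6667)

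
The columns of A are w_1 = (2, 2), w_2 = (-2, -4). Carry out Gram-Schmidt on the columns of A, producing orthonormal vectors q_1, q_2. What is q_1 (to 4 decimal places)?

q_1 = (0.7071, 0.7071)

w_1 = (2, 2); ‖w_1‖ = 2.8284, so q_1 = (0.7071, 0.7071).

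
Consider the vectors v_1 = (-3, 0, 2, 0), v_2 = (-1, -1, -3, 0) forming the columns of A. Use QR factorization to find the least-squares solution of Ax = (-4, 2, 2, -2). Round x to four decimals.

x = (1.2239, -0.0299)

v_1 = (-3, 0, 2, 0); ‖v_1‖ = 3.6056, so e_1 = (-0.8321, 0.0000, 0.5547, 0.0000).
e_1·v_2 = (-0.8321)·(-1) + 0.0000·(-1) + 0.5547·(-3) + 0.0000·0 = -0.8321.
u_2 = v_2 + 0.8321·e_1 = (-1.6923, -1.0000, -2.5385, 0.0000).
‖u_2‖ = 3.2106, so e_2 = (-0.5271, -0.3115, -0.7907, 0.0000).
Qᵀb = (4.4376, -0.0958).
Back-substitute: x_2 = -0.0958/3.2106 = -0.0299.
x_1 = (4.4376 + 0.8321·(-0.0299))/3.6056 = 1.2239.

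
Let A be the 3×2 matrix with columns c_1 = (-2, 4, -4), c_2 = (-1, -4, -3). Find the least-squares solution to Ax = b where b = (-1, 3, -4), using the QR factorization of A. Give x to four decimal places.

x = (0.8391, 0.1030)

c_1 = (-2, 4, -4); ‖c_1‖ = 6.0000, so e_1 = (-0.3333, 0.6667, -0.6667).
e_1·c_2 = (-0.3333)·(-1) + 0.6667·(-4) + (-0.6667)·(-3) = -0.3333.
u_2 = c_2 + 0.3333·e_1 = (-1.1111, -3.7778, -3.2222).
‖u_2‖ = 5.0881, so e_2 = (-0.2184, -0.7425, -0.6333).
Qᵀb = (5.0000, 0.5241).
Back-substitute: x_2 = 0.5241/5.0881 = 0.1030.
x_1 = (5.0000 + 0.3333·0.1030)/6.0000 = 0.8391.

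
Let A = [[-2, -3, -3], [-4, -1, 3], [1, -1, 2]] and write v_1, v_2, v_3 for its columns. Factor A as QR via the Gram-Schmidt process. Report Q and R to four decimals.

Q = [[-0.4364, -0.8018, -0.4082], [-0.8729, 0.2673, 0.4082], [0.2182, -0.5345, 0.8165]], R = [[4.5826, 1.9640, -0.8729], [0.0000, 2.6726, 2.1381], [0.0000, 0.0000, 4.0825]]

v_1 = (-2, -4, 1); ‖v_1‖ = 4.5826, so q_1 = (-0.4364, -0.8729, 0.2182).
q_1·v_2 = (-0.4364)·(-3) + (-0.8729)·(-1) + 0.2182·(-1) = 1.9640.
u_2 = v_2 − 1.9640·q_1 = (-2.1429, 0.7143, -1.4286).
‖u_2‖ = 2.6726, so q_2 = (-0.8018, 0.2673, -0.5345).
q_1·v_3 = (-0.4364)·(-3) + (-0.8729)·3 + 0.2182·2 = -0.8729; q_2·v_3 = (-0.8018)·(-3) + 0.2673·3 + (-0.5345)·2 = 2.1381.
u_3 = v_3 + 0.8729·q_1 − 2.1381·q_2 = (-1.6667, 1.6667, 3.3333).
‖u_3‖ = 4.0825, so q_3 = (-0.4082, 0.4082, 0.8165).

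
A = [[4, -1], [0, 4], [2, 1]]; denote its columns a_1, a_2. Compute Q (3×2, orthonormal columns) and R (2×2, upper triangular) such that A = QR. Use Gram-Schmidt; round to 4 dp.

Q = [[0.8944, -0.1422], [0.0000, 0.9481], [0.4472, 0.2844]], R = [[4.4721, -0.4472], [0.0000, 4.2190]]

a_1 = (4, 0, 2); ‖a_1‖ = 4.4721, so e_1 = (0.8944, 0.0000, 0.4472).
e_1·a_2 = 0.8944·(-1) + 0.0000·4 + 0.4472·1 = -0.4472.
u_2 = a_2 + 0.4472·e_1 = (-0.6000, 4.0000, 1.2000).
‖u_2‖ = 4.2190, so e_2 = (-0.1422, 0.9481, 0.2844).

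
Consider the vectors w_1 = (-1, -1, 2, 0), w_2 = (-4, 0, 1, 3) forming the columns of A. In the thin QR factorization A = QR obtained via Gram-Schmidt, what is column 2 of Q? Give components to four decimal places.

q_2 = (-0.6708, 0.2236, -0.2236, 0.6708)

w_1 = (-1, -1, 2, 0); ‖w_1‖ = 2.4495, so q_1 = (-0.4082, -0.4082, 0.8165, 0.0000).
q_1·w_2 = (-0.4082)·(-4) + (-0.4082)·0 + 0.8165·1 + 0.0000·3 = 2.4495.
u_2 = w_2 − 2.4495·q_1 = (-3.0000, 1.0000, -1.0000, 3.0000).
‖u_2‖ = 4.4721, so q_2 = (-0.6708, 0.2236, -0.2236, 0.6708).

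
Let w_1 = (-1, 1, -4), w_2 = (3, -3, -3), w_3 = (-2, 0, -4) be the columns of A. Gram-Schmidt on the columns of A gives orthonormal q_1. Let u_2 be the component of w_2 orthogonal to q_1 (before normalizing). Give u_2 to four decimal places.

u_2 = (3.3333, -3.3333, -1.6667)

w_1 = (-1, 1, -4); ‖w_1‖ = 4.2426, so q_1 = (-0.2357, 0.2357, -0.9428).
q_1·w_2 = (-0.2357)·3 + 0.2357·(-3) + (-0.9428)·(-3) = 1.4142.
u_2 = w_2 − 1.4142·q_1 = (3.3333, -3.3333, -1.6667).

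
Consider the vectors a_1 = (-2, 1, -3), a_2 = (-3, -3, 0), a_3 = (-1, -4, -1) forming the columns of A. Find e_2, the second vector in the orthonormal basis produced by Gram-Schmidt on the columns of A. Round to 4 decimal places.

e_2 = (-0.6172, -0.7715, 0.1543)

a_1 = (-2, 1, -3); ‖a_1‖ = 3.7417, so e_1 = (-0.5345, 0.2673, -0.8018).
e_1·a_2 = (-0.5345)·(-3) + 0.2673·(-3) + (-0.8018)·0 = 0.8018.
u_2 = a_2 − 0.8018·e_1 = (-2.5714, -3.2143, 0.6429).
‖u_2‖ = 4.1662, so e_2 = (-0.6172, -0.7715, 0.1543).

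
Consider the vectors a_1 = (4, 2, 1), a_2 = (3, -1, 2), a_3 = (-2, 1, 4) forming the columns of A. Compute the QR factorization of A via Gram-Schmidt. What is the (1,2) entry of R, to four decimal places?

r_{12} = 2.6186

e_1 = a_1/‖a_1‖ = (4, 2, 1)/4.5826 = (0.8729, 0.4364, 0.2182).
r_{12} = e_1·a_2 = 2.6186.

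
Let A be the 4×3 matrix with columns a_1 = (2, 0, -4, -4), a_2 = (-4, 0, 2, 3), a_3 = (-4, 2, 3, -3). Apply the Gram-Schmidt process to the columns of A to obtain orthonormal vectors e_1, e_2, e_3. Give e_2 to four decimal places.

a_1 = (2, 0, -4, -4); ‖a_1‖ = 6.0000, so e_1 = (0.3333, 0.0000, -0.6667, -0.6667).
e_1·a_2 = 0.3333·(-4) + 0.0000·0 + (-0.6667)·2 + (-0.6667)·3 = -4.6667.
u_2 = a_2 + 4.6667·e_1 = (-2.4444, 0.0000, -1.1111, -0.1111).
‖u_2‖ = 2.6874, so e_2 = (-0.9096, 0.0000, -0.4134, -0.0413).

e_2 = (-0.9096, 0.0000, -0.4134, -0.0413)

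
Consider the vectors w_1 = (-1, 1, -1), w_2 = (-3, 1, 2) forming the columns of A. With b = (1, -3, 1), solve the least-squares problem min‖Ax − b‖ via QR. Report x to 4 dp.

x = (-1.6316, -0.0526)

w_1 = (-1, 1, -1); ‖w_1‖ = 1.7321, so q_1 = (-0.5774, 0.5774, -0.5774).
q_1·w_2 = (-0.5774)·(-3) + 0.5774·1 + (-0.5774)·2 = 1.1547.
u_2 = w_2 − 1.1547·q_1 = (-2.3333, 0.3333, 2.6667).
‖u_2‖ = 3.5590, so q_2 = (-0.6556, 0.0937, 0.7493).
Qᵀb = (-2.8868, -0.1873).
Back-substitute: x_2 = -0.1873/3.5590 = -0.0526.
x_1 = (-2.8868 − 1.1547·(-0.0526))/1.7321 = -1.6316.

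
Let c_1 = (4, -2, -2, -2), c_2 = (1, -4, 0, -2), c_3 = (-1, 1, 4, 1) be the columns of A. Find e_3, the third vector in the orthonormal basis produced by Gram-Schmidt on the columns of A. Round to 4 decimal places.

e_3 = (0.4933, 0.1214, 0.8613, 0.0039)

e_1 = c_1/‖c_1‖ = (4, -2, -2, -2)/5.2915 = (0.7559, -0.3780, -0.3780, -0.3780).
r_{12} = e_1·c_2 = 3.0237.
u_2 = c_2 − 3.0237·e_1 = (-1.2857, -2.8571, 1.1429, -0.8571).
‖u_2‖ = 3.4434, so e_2 = (-0.3734, -0.8297, 0.3319, -0.2489).
r_{13} = e_1·c_3 = -3.0237; r_{23} = e_2·c_3 = 0.6223.
u_3 = c_3 + 3.0237·e_1 − 0.6223·e_2 = (1.5181, 0.3735, 2.6506, 0.0120).
‖u_3‖ = 3.0773, so e_3 = (0.4933, 0.1214, 0.8613, 0.0039).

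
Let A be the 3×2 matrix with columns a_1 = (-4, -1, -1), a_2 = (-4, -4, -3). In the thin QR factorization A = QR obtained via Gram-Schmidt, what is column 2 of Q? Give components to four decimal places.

q_1 = a_1/‖a_1‖ = (-4, -1, -1)/4.2426 = (-0.9428, -0.2357, -0.2357).
r_{12} = q_1·a_2 = 5.4212.
u_2 = a_2 − 5.4212·q_1 = (1.1111, -2.7222, -1.7222).
‖u_2‖ = 3.4075, so q_2 = (0.3261, -0.7989, -0.5054).

q_2 = (0.3261, -0.7989, -0.5054)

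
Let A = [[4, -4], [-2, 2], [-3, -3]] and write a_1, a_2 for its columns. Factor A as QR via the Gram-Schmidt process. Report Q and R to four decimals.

a_1 = (4, -2, -3); ‖a_1‖ = 5.3852, so q_1 = (0.7428, -0.3714, -0.5571).
q_1·a_2 = 0.7428·(-4) + (-0.3714)·2 + (-0.5571)·(-3) = -2.0426.
u_2 = a_2 + 2.0426·q_1 = (-2.4828, 1.2414, -4.1379).
‖u_2‖ = 4.9827, so q_2 = (-0.4983, 0.2491, -0.8305).

Q = [[0.7428, -0.4983], [-0.3714, 0.2491], [-0.5571, -0.8305]], R = [[5.3852, -2.0426], [0.0000, 4.9827]]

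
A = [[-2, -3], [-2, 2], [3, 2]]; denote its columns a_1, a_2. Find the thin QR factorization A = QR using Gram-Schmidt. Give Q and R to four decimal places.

a_1 = (-2, -2, 3); ‖a_1‖ = 4.1231, so q_1 = (-0.4851, -0.4851, 0.7276).
q_1·a_2 = (-0.4851)·(-3) + (-0.4851)·2 + 0.7276·2 = 1.9403.
u_2 = a_2 − 1.9403·q_1 = (-2.0588, 2.9412, 0.5882).
‖u_2‖ = 3.6380, so q_2 = (-0.5659, 0.8085, 0.1617).

Q = [[-0.4851, -0.5659], [-0.4851, 0.8085], [0.7276, 0.1617]], R = [[4.1231, 1.9403], [0.0000, 3.6380]]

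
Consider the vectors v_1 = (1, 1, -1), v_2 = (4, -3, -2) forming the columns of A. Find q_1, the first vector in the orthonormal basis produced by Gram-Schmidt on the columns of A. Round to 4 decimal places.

v_1 = (1, 1, -1); ‖v_1‖ = 1.7321, so q_1 = (0.5774, 0.5774, -0.5774).

q_1 = (0.5774, 0.5774, -0.5774)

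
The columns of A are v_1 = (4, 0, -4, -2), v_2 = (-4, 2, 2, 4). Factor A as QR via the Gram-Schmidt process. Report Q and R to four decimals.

v_1 = (4, 0, -4, -2); ‖v_1‖ = 6.0000, so e_1 = (0.6667, 0.0000, -0.6667, -0.3333).
e_1·v_2 = 0.6667·(-4) + 0.0000·2 + (-0.6667)·2 + (-0.3333)·4 = -5.3333.
u_2 = v_2 + 5.3333·e_1 = (-0.4444, 2.0000, -1.5556, 2.2222).
‖u_2‖ = 3.3993, so e_2 = (-0.1307, 0.5883, -0.4576, 0.6537).

Q = [[0.6667, -0.1307], [0.0000, 0.5883], [-0.6667, -0.4576], [-0.3333, 0.6537]], R = [[6.0000, -5.3333], [0.0000, 3.3993]]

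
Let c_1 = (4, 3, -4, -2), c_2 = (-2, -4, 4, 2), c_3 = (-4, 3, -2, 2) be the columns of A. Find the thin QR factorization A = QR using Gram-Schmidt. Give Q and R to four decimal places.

Q = [[0.5963, 0.7379, 0.0000], [0.4472, -0.6325, 0.0000], [-0.5963, 0.2108, -0.4472], [-0.2981, 0.1054, 0.8944]], R = [[6.7082, -5.9628, -0.4472], [0.0000, 2.1082, -5.0596], [0.0000, 0.0000, 2.6833]]

c_1 = (4, 3, -4, -2); ‖c_1‖ = 6.7082, so q_1 = (0.5963, 0.4472, -0.5963, -0.2981).
q_1·c_2 = 0.5963·(-2) + 0.4472·(-4) + (-0.5963)·4 + (-0.2981)·2 = -5.9628.
u_2 = c_2 + 5.9628·q_1 = (1.5556, -1.3333, 0.4444, 0.2222).
‖u_2‖ = 2.1082, so q_2 = (0.7379, -0.6325, 0.2108, 0.1054).
q_1·c_3 = 0.5963·(-4) + 0.4472·3 + (-0.5963)·(-2) + (-0.2981)·2 = -0.4472; q_2·c_3 = 0.7379·(-4) + (-0.6325)·3 + 0.2108·(-2) + 0.1054·2 = -5.0596.
u_3 = c_3 + 0.4472·q_1 + 5.0596·q_2 = (0.0000, 0.0000, -1.2000, 2.4000).
‖u_3‖ = 2.6833, so q_3 = (0.0000, 0.0000, -0.4472, 0.8944).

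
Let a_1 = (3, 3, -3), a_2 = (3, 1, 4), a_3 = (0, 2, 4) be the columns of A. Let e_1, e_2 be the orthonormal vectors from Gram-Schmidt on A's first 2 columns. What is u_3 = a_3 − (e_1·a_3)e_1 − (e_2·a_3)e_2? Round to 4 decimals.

a_1 = (3, 3, -3); ‖a_1‖ = 5.1962, so e_1 = (0.5774, 0.5774, -0.5774).
e_1·a_2 = 0.5774·3 + 0.5774·1 + (-0.5774)·4 = 0.0000.
u_2 = a_2 + 0.0000·e_1 = (3.0000, 1.0000, 4.0000).
‖u_2‖ = 5.0990, so e_2 = (0.5883, 0.1961, 0.7845).
e_1·a_3 = 0.5774·0 + 0.5774·2 + (-0.5774)·4 = -1.1547; e_2·a_3 = 0.5883·0 + 0.1961·2 + 0.7845·4 = 3.5301.
u_3 = a_3 + 1.1547·e_1 − 3.5301·e_2 = (-1.4103, 1.9744, 0.5641).

u_3 = (-1.4103, 1.9744, 0.5641)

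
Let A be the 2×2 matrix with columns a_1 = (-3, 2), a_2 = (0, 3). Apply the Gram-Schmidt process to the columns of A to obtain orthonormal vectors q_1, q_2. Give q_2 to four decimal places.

q_2 = (0.5547, 0.8321)

a_1 = (-3, 2); ‖a_1‖ = 3.6056, so q_1 = (-0.8321, 0.5547).
q_1·a_2 = (-0.8321)·0 + 0.5547·3 = 1.6641.
u_2 = a_2 − 1.6641·q_1 = (1.3846, 2.0769).
‖u_2‖ = 2.4962, so q_2 = (0.5547, 0.8321).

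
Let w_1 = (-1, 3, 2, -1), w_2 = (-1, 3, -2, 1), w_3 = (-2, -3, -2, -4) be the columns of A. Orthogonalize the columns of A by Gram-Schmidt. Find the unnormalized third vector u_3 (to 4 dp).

u_3 = (-2.7000, -0.9000, -2.0000, -4.0000)

w_1 = (-1, 3, 2, -1); ‖w_1‖ = 3.8730, so e_1 = (-0.2582, 0.7746, 0.5164, -0.2582).
e_1·w_2 = (-0.2582)·(-1) + 0.7746·3 + 0.5164·(-2) + (-0.2582)·1 = 1.2910.
u_2 = w_2 − 1.2910·e_1 = (-0.6667, 2.0000, -2.6667, 1.3333).
‖u_2‖ = 3.6515, so e_2 = (-0.1826, 0.5477, -0.7303, 0.3651).
e_1·w_3 = (-0.2582)·(-2) + 0.7746·(-3) + 0.5164·(-2) + (-0.2582)·(-4) = -1.8074; e_2·w_3 = (-0.1826)·(-2) + 0.5477·(-3) + (-0.7303)·(-2) + 0.3651·(-4) = -1.2780.
u_3 = w_3 + 1.8074·e_1 + 1.2780·e_2 = (-2.7000, -0.9000, -2.0000, -4.0000).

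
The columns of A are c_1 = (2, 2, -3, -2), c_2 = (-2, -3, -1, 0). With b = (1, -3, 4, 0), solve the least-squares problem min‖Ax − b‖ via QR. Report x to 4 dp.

q_1 = c_1/‖c_1‖ = (2, 2, -3, -2)/4.5826 = (0.4364, 0.4364, -0.6547, -0.4364).
r_{12} = q_1·c_2 = -1.5275.
u_2 = c_2 + 1.5275·q_1 = (-1.3333, -2.3333, -2.0000, -0.6667).
‖u_2‖ = 3.4157, so q_2 = (-0.3904, -0.6831, -0.5855, -0.1952).
Qᵀb = (-3.4915, -0.6831).
Back-substitute: x_2 = -0.6831/3.4157 = -0.2000.
x_1 = (-3.4915 + 1.5275·(-0.2000))/4.5826 = -0.8286.

x = (-0.8286, -0.2000)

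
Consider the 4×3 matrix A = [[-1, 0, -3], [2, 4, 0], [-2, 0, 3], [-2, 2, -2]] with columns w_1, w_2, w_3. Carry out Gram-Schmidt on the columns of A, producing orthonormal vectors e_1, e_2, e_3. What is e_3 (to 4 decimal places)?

e_3 = (-0.6234, 0.1362, 0.7202, -0.2723)

w_1 = (-1, 2, -2, -2); ‖w_1‖ = 3.6056, so e_1 = (-0.2774, 0.5547, -0.5547, -0.5547).
e_1·w_2 = (-0.2774)·0 + 0.5547·4 + (-0.5547)·0 + (-0.5547)·2 = 1.1094.
u_2 = w_2 − 1.1094·e_1 = (0.3077, 3.3846, 0.6154, 2.6154).
‖u_2‖ = 4.3323, so e_2 = (0.0710, 0.7812, 0.1420, 0.6037).
e_1·w_3 = (-0.2774)·(-3) + 0.5547·0 + (-0.5547)·3 + (-0.5547)·(-2) = 0.2774; e_2·w_3 = 0.0710·(-3) + 0.7812·0 + 0.1420·3 + 0.6037·(-2) = -0.9943.
u_3 = w_3 − 0.2774·e_1 + 0.9943·e_2 = (-2.8525, 0.6230, 3.2951, -1.2459).
‖u_3‖ = 4.5754, so e_3 = (-0.6234, 0.1362, 0.7202, -0.2723).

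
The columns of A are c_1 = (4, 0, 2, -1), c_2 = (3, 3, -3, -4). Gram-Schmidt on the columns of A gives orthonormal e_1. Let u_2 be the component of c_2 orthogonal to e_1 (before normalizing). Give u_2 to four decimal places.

c_1 = (4, 0, 2, -1); ‖c_1‖ = 4.5826, so e_1 = (0.8729, 0.0000, 0.4364, -0.2182).
e_1·c_2 = 0.8729·3 + 0.0000·3 + 0.4364·(-3) + (-0.2182)·(-4) = 2.1822.
u_2 = c_2 − 2.1822·e_1 = (1.0952, 3.0000, -3.9524, -3.5238).

u_2 = (1.0952, 3.0000, -3.9524, -3.5238)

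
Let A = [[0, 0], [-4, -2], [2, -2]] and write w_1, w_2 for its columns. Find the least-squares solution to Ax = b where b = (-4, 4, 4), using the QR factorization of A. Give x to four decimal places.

x = (0.0000, -2.0000)

q_1 = w_1/‖w_1‖ = (0, -4, 2)/4.4721 = (0.0000, -0.8944, 0.4472).
r_{12} = q_1·w_2 = 0.8944.
u_2 = w_2 − 0.8944·q_1 = (0.0000, -1.2000, -2.4000).
‖u_2‖ = 2.6833, so q_2 = (0.0000, -0.4472, -0.8944).
Qᵀb = (-1.7889, -5.3666).
Back-substitute: x_2 = -5.3666/2.6833 = -2.0000.
x_1 = (-1.7889 − 0.8944·(-2.0000))/4.4721 = 0.0000.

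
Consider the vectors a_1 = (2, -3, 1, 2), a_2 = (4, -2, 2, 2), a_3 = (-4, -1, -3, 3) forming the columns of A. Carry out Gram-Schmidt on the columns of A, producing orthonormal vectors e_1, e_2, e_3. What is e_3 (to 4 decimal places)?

a_1 = (2, -3, 1, 2); ‖a_1‖ = 4.2426, so e_1 = (0.4714, -0.7071, 0.2357, 0.4714).
e_1·a_2 = 0.4714·4 + (-0.7071)·(-2) + 0.2357·2 + 0.4714·2 = 4.7140.
u_2 = a_2 − 4.7140·e_1 = (1.7778, 1.3333, 0.8889, -0.2222).
‖u_2‖ = 2.4037, so e_2 = (0.7396, 0.5547, 0.3698, -0.0925).
e_1·a_3 = 0.4714·(-4) + (-0.7071)·(-1) + 0.2357·(-3) + 0.4714·3 = -0.4714; e_2·a_3 = 0.7396·(-4) + 0.5547·(-1) + 0.3698·(-3) + (-0.0925)·3 = -4.8999.
u_3 = a_3 + 0.4714·e_1 + 4.8999·e_2 = (-0.1538, 1.3846, -1.0769, 2.7692).
‖u_3‖ = 3.2817, so e_3 = (-0.0469, 0.4219, -0.3282, 0.8439).

e_3 = (-0.0469, 0.4219, -0.3282, 0.8439)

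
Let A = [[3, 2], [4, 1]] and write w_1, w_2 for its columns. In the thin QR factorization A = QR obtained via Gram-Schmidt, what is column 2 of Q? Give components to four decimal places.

w_1 = (3, 4); ‖w_1‖ = 5.0000, so q_1 = (0.6000, 0.8000).
q_1·w_2 = 0.6000·2 + 0.8000·1 = 2.0000.
u_2 = w_2 − 2.0000·q_1 = (0.8000, -0.6000).
‖u_2‖ = 1.0000, so q_2 = (0.8000, -0.6000).

q_2 = (0.8000, -0.6000)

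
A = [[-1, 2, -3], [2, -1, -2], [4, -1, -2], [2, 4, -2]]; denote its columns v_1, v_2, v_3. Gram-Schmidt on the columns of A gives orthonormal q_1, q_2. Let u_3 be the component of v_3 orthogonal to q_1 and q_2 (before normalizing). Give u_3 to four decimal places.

u_3 = (-2.6109, -1.4145, -0.3745, 0.8582)

q_1 = v_1/‖v_1‖ = (-1, 2, 4, 2)/5.0000 = (-0.2000, 0.4000, 0.8000, 0.4000).
r_{12} = q_1·v_2 = 0.0000.
u_2 = v_2 + 0.0000·q_1 = (2.0000, -1.0000, -1.0000, 4.0000).
‖u_2‖ = 4.6904, so q_2 = (0.4264, -0.2132, -0.2132, 0.8528).
r_{13} = q_1·v_3 = -2.6000; r_{23} = q_2·v_3 = -2.1320.
u_3 = v_3 + 2.6000·q_1 + 2.1320·q_2 = (-2.6109, -1.4145, -0.3745, 0.8582).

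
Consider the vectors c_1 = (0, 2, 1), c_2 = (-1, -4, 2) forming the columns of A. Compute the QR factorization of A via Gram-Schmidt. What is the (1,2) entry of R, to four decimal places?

c_1 = (0, 2, 1); ‖c_1‖ = 2.2361, so e_1 = (0.0000, 0.8944, 0.4472).
r_{12} = e_1·c_2 = -2.6833.

r_{12} = -2.6833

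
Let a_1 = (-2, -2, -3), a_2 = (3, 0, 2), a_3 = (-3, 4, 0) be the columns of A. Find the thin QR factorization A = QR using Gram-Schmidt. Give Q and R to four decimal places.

a_1 = (-2, -2, -3); ‖a_1‖ = 4.1231, so e_1 = (-0.4851, -0.4851, -0.7276).
e_1·a_2 = (-0.4851)·3 + (-0.4851)·0 + (-0.7276)·2 = -2.9104.
u_2 = a_2 + 2.9104·e_1 = (1.5882, -1.4118, -0.1176).
‖u_2‖ = 2.1282, so e_2 = (0.7463, -0.6633, -0.0553).
e_1·a_3 = (-0.4851)·(-3) + (-0.4851)·4 + (-0.7276)·0 = -0.4851; e_2·a_3 = 0.7463·(-3) + (-0.6633)·4 + (-0.0553)·0 = -4.8922.
u_3 = a_3 + 0.4851·e_1 + 4.8922·e_2 = (0.4156, 0.5195, -0.6234).
‖u_3‖ = 0.9117, so e_3 = (0.4558, 0.5698, -0.6838).

Q = [[-0.4851, 0.7463, 0.4558], [-0.4851, -0.6633, 0.5698], [-0.7276, -0.0553, -0.6838]], R = [[4.1231, -2.9104, -0.4851], [0.0000, 2.1282, -4.8922], [0.0000, 0.0000, 0.9117]]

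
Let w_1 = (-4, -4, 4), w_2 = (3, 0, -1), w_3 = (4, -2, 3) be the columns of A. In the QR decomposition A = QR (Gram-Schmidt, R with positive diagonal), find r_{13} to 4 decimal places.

w_1 = (-4, -4, 4); ‖w_1‖ = 6.9282, so q_1 = (-0.5774, -0.5774, 0.5774).
r_{13} = q_1·w_3 = 0.5774.

r_{13} = 0.5774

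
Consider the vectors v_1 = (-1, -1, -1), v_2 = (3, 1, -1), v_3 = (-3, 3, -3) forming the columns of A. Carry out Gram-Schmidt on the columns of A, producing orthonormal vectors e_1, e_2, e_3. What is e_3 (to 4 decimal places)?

e_3 = (-0.4082, 0.8165, -0.4082)

e_1 = v_1/‖v_1‖ = (-1, -1, -1)/1.7321 = (-0.5774, -0.5774, -0.5774).
r_{12} = e_1·v_2 = -1.7321.
u_2 = v_2 + 1.7321·e_1 = (2.0000, 0.0000, -2.0000).
‖u_2‖ = 2.8284, so e_2 = (0.7071, 0.0000, -0.7071).
r_{13} = e_1·v_3 = 1.7321; r_{23} = e_2·v_3 = 0.0000.
u_3 = v_3 − 1.7321·e_1 + 0.0000·e_2 = (-2.0000, 4.0000, -2.0000).
‖u_3‖ = 4.8990, so e_3 = (-0.4082, 0.8165, -0.4082).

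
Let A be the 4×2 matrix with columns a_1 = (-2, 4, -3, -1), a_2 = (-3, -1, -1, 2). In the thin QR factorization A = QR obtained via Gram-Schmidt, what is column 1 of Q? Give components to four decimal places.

q_1 = (-0.3651, 0.7303, -0.5477, -0.1826)

a_1 = (-2, 4, -3, -1); ‖a_1‖ = 5.4772, so q_1 = (-0.3651, 0.7303, -0.5477, -0.1826).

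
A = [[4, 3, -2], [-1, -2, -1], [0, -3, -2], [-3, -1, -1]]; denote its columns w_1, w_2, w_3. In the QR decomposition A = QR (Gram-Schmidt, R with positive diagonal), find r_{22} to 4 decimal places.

r_{22} = 3.4474

w_1 = (4, -1, 0, -3); ‖w_1‖ = 5.0990, so q_1 = (0.7845, -0.1961, 0.0000, -0.5883).
q_1·w_2 = 0.7845·3 + (-0.1961)·(-2) + 0.0000·(-3) + (-0.5883)·(-1) = 3.3340.
u_2 = w_2 − 3.3340·q_1 = (0.3846, -1.3462, -3.0000, 0.9615).
r_{22} = ‖u_2‖ = 3.4474.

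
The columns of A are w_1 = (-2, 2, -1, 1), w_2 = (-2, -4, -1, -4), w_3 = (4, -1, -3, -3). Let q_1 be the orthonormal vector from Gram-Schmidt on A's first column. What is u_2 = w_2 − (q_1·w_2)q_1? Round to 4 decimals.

w_1 = (-2, 2, -1, 1); ‖w_1‖ = 3.1623, so q_1 = (-0.6325, 0.6325, -0.3162, 0.3162).
q_1·w_2 = (-0.6325)·(-2) + 0.6325·(-4) + (-0.3162)·(-1) + 0.3162·(-4) = -2.2136.
u_2 = w_2 + 2.2136·q_1 = (-3.4000, -2.6000, -1.7000, -3.3000).

u_2 = (-3.4000, -2.6000, -1.7000, -3.3000)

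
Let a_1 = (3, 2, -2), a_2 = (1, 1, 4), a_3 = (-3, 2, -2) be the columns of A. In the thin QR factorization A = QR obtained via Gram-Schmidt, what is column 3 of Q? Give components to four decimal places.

q_1 = a_1/‖a_1‖ = (3, 2, -2)/4.1231 = (0.7276, 0.4851, -0.4851).
r_{12} = q_1·a_2 = -0.7276.
u_2 = a_2 + 0.7276·q_1 = (1.5294, 1.3529, 3.6471).
‖u_2‖ = 4.1798, so q_2 = (0.3659, 0.3237, 0.8725).
r_{13} = q_1·a_3 = -0.2425; r_{23} = q_2·a_3 = -2.1954.
u_3 = a_3 + 0.2425·q_1 + 2.1954·q_2 = (-2.0202, 2.8283, -0.2020).
‖u_3‖ = 3.4816, so q_3 = (-0.5803, 0.8124, -0.0580).

q_3 = (-0.5803, 0.8124, -0.0580)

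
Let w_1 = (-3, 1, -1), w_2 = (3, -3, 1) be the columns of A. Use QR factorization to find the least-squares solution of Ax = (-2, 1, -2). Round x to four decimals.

x = (0.7000, -0.1000)

w_1 = (-3, 1, -1); ‖w_1‖ = 3.3166, so q_1 = (-0.9045, 0.3015, -0.3015).
q_1·w_2 = (-0.9045)·3 + 0.3015·(-3) + (-0.3015)·1 = -3.9196.
u_2 = w_2 + 3.9196·q_1 = (-0.5455, -1.8182, -0.1818).
‖u_2‖ = 1.9069, so q_2 = (-0.2860, -0.9535, -0.0953).
Qᵀb = (2.7136, -0.1907).
Back-substitute: x_2 = -0.1907/1.9069 = -0.1000.
x_1 = (2.7136 + 3.9196·(-0.1000))/3.3166 = 0.7000.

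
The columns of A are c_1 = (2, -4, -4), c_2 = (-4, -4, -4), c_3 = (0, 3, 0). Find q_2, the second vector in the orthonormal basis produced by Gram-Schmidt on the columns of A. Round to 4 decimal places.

q_2 = (-0.9428, -0.2357, -0.2357)

q_1 = c_1/‖c_1‖ = (2, -4, -4)/6.0000 = (0.3333, -0.6667, -0.6667).
r_{12} = q_1·c_2 = 4.0000.
u_2 = c_2 − 4.0000·q_1 = (-5.3333, -1.3333, -1.3333).
‖u_2‖ = 5.6569, so q_2 = (-0.9428, -0.2357, -0.2357).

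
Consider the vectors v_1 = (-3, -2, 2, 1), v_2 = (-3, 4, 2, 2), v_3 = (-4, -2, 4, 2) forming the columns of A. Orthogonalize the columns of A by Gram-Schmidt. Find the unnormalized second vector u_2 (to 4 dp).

v_1 = (-3, -2, 2, 1); ‖v_1‖ = 4.2426, so q_1 = (-0.7071, -0.4714, 0.4714, 0.2357).
q_1·v_2 = (-0.7071)·(-3) + (-0.4714)·4 + 0.4714·2 + 0.2357·2 = 1.6499.
u_2 = v_2 − 1.6499·q_1 = (-1.8333, 4.7778, 1.2222, 1.6111).

u_2 = (-1.8333, 4.7778, 1.2222, 1.6111)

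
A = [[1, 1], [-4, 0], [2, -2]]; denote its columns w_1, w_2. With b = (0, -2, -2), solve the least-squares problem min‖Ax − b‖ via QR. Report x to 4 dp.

x = (0.3333, 1.0000)

w_1 = (1, -4, 2); ‖w_1‖ = 4.5826, so e_1 = (0.2182, -0.8729, 0.4364).
e_1·w_2 = 0.2182·1 + (-0.8729)·0 + 0.4364·(-2) = -0.6547.
u_2 = w_2 + 0.6547·e_1 = (1.1429, -0.5714, -1.7143).
‖u_2‖ = 2.1381, so e_2 = (0.5345, -0.2673, -0.8018).
Qᵀb = (0.8729, 2.1381).
Back-substitute: x_2 = 2.1381/2.1381 = 1.0000.
x_1 = (0.8729 + 0.6547·1.0000)/4.5826 = 0.3333.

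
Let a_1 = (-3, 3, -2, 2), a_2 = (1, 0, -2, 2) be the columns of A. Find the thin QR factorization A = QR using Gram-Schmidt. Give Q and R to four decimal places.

Q = [[-0.5883, 0.5562], [0.5883, -0.2035], [-0.3922, -0.5698], [0.3922, 0.5698]], R = [[5.0990, 0.9806], [0.0000, 2.8352]]

a_1 = (-3, 3, -2, 2); ‖a_1‖ = 5.0990, so e_1 = (-0.5883, 0.5883, -0.3922, 0.3922).
e_1·a_2 = (-0.5883)·1 + 0.5883·0 + (-0.3922)·(-2) + 0.3922·2 = 0.9806.
u_2 = a_2 − 0.9806·e_1 = (1.5769, -0.5769, -1.6154, 1.6154).
‖u_2‖ = 2.8352, so e_2 = (0.5562, -0.2035, -0.5698, 0.5698).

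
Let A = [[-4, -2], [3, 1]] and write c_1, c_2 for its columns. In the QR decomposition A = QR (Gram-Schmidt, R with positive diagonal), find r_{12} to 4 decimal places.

c_1 = (-4, 3); ‖c_1‖ = 5.0000, so e_1 = (-0.8000, 0.6000).
r_{12} = e_1·c_2 = 2.2000.

r_{12} = 2.2000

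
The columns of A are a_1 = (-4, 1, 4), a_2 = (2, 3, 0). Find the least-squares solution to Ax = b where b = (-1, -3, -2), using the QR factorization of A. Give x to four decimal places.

x = (-0.3614, -0.9851)

a_1 = (-4, 1, 4); ‖a_1‖ = 5.7446, so q_1 = (-0.6963, 0.1741, 0.6963).
q_1·a_2 = (-0.6963)·2 + 0.1741·3 + 0.6963·0 = -0.8704.
u_2 = a_2 + 0.8704·q_1 = (1.3939, 3.1515, 0.6061).
‖u_2‖ = 3.4989, so q_2 = (0.3984, 0.9007, 0.1732).
Qᵀb = (-1.2185, -3.4470).
Back-substitute: x_2 = -3.4470/3.4989 = -0.9851.
x_1 = (-1.2185 + 0.8704·(-0.9851))/5.7446 = -0.3614.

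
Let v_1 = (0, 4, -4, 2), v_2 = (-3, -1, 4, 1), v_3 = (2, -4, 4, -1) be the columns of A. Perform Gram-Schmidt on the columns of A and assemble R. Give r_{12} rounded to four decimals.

r_{12} = -3.0000

v_1 = (0, 4, -4, 2); ‖v_1‖ = 6.0000, so q_1 = (0.0000, 0.6667, -0.6667, 0.3333).
r_{12} = q_1·v_2 = -3.0000.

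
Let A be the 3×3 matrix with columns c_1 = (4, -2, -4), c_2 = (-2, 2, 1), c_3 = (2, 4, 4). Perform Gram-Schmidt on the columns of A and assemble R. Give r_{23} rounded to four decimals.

r_{23} = 0.6468

c_1 = (4, -2, -4); ‖c_1‖ = 6.0000, so e_1 = (0.6667, -0.3333, -0.6667).
e_1·c_2 = 0.6667·(-2) + (-0.3333)·2 + (-0.6667)·1 = -2.6667.
u_2 = c_2 + 2.6667·e_1 = (-0.2222, 1.1111, -0.7778).
‖u_2‖ = 1.3744, so e_2 = (-0.1617, 0.8085, -0.5659).
r_{23} = e_2·c_3 = 0.6468.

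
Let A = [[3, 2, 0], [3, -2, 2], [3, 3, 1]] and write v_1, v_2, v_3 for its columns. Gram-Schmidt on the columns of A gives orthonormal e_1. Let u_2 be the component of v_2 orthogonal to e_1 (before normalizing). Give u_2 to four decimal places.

u_2 = (1.0000, -3.0000, 2.0000)

v_1 = (3, 3, 3); ‖v_1‖ = 5.1962, so e_1 = (0.5774, 0.5774, 0.5774).
e_1·v_2 = 0.5774·2 + 0.5774·(-2) + 0.5774·3 = 1.7321.
u_2 = v_2 − 1.7321·e_1 = (1.0000, -3.0000, 2.0000).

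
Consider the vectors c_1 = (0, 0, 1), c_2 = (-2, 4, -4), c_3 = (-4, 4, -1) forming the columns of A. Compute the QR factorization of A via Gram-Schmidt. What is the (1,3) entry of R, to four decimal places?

c_1 = (0, 0, 1); ‖c_1‖ = 1.0000, so e_1 = (0.0000, 0.0000, 1.0000).
r_{13} = e_1·c_3 = -1.0000.

r_{13} = -1.0000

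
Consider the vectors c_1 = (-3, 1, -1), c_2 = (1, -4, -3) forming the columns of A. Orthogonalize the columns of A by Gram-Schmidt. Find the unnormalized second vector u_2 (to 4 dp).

c_1 = (-3, 1, -1); ‖c_1‖ = 3.3166, so q_1 = (-0.9045, 0.3015, -0.3015).
q_1·c_2 = (-0.9045)·1 + 0.3015·(-4) + (-0.3015)·(-3) = -1.2060.
u_2 = c_2 + 1.2060·q_1 = (-0.0909, -3.6364, -3.3636).

u_2 = (-0.0909, -3.6364, -3.3636)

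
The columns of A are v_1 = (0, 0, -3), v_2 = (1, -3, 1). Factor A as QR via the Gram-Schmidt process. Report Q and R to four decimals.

Q = [[0.0000, 0.3162], [0.0000, -0.9487], [-1.0000, 0.0000]], R = [[3.0000, -1.0000], [0.0000, 3.1623]]

e_1 = v_1/‖v_1‖ = (0, 0, -3)/3.0000 = (0.0000, 0.0000, -1.0000).
r_{12} = e_1·v_2 = -1.0000.
u_2 = v_2 + 1.0000·e_1 = (1.0000, -3.0000, 0.0000).
‖u_2‖ = 3.1623, so e_2 = (0.3162, -0.9487, 0.0000).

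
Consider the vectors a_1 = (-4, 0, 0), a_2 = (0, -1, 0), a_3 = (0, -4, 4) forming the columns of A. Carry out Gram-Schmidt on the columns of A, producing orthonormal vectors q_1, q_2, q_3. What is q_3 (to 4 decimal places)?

q_3 = (0.0000, 0.0000, 1.0000)

a_1 = (-4, 0, 0); ‖a_1‖ = 4.0000, so q_1 = (-1.0000, 0.0000, 0.0000).
q_1·a_2 = (-1.0000)·0 + 0.0000·(-1) + 0.0000·0 = 0.0000.
u_2 = a_2 + 0.0000·q_1 = (0.0000, -1.0000, 0.0000).
‖u_2‖ = 1.0000, so q_2 = (0.0000, -1.0000, 0.0000).
q_1·a_3 = (-1.0000)·0 + 0.0000·(-4) + 0.0000·4 = 0.0000; q_2·a_3 = 0.0000·0 + (-1.0000)·(-4) + 0.0000·4 = 4.0000.
u_3 = a_3 + 0.0000·q_1 − 4.0000·q_2 = (0.0000, 0.0000, 4.0000).
‖u_3‖ = 4.0000, so q_3 = (0.0000, 0.0000, 1.0000).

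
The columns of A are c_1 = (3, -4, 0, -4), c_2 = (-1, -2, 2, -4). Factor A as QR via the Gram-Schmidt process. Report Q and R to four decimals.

c_1 = (3, -4, 0, -4); ‖c_1‖ = 6.4031, so q_1 = (0.4685, -0.6247, 0.0000, -0.6247).
q_1·c_2 = 0.4685·(-1) + (-0.6247)·(-2) + 0.0000·2 + (-0.6247)·(-4) = 3.2796.
u_2 = c_2 − 3.2796·q_1 = (-2.5366, 0.0488, 2.0000, -1.9512).
‖u_2‖ = 3.7741, so q_2 = (-0.6721, 0.0129, 0.5299, -0.5170).

Q = [[0.4685, -0.6721], [-0.6247, 0.0129], [0.0000, 0.5299], [-0.6247, -0.5170]], R = [[6.4031, 3.2796], [0.0000, 3.7741]]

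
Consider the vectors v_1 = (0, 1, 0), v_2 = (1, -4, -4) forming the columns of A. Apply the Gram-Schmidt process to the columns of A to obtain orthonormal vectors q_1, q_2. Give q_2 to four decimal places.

q_2 = (0.2425, 0.0000, -0.9701)

v_1 = (0, 1, 0); ‖v_1‖ = 1.0000, so q_1 = (0.0000, 1.0000, 0.0000).
q_1·v_2 = 0.0000·1 + 1.0000·(-4) + 0.0000·(-4) = -4.0000.
u_2 = v_2 + 4.0000·q_1 = (1.0000, 0.0000, -4.0000).
‖u_2‖ = 4.1231, so q_2 = (0.2425, 0.0000, -0.9701).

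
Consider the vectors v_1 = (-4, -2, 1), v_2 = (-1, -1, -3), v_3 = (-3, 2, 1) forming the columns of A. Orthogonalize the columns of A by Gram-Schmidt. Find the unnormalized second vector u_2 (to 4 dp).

u_2 = (-0.4286, -0.7143, -3.1429)

q_1 = v_1/‖v_1‖ = (-4, -2, 1)/4.5826 = (-0.8729, -0.4364, 0.2182).
r_{12} = q_1·v_2 = 0.6547.
u_2 = v_2 − 0.6547·q_1 = (-0.4286, -0.7143, -3.1429).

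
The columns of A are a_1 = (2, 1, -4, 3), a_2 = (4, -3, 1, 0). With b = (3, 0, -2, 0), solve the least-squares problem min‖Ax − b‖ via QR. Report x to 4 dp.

x = (0.4544, 0.3671)

a_1 = (2, 1, -4, 3); ‖a_1‖ = 5.4772, so q_1 = (0.3651, 0.1826, -0.7303, 0.5477).
q_1·a_2 = 0.3651·4 + 0.1826·(-3) + (-0.7303)·1 + 0.5477·0 = 0.1826.
u_2 = a_2 − 0.1826·q_1 = (3.9333, -3.0333, 1.1333, -0.1000).
‖u_2‖ = 5.0957, so q_2 = (0.7719, -0.5953, 0.2224, -0.0196).
Qᵀb = (2.5560, 1.8708).
Back-substitute: x_2 = 1.8708/5.0957 = 0.3671.
x_1 = (2.5560 − 0.1826·0.3671)/5.4772 = 0.4544.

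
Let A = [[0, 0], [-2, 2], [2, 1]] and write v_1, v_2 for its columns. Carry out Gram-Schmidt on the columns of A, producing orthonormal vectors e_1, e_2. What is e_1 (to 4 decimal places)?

v_1 = (0, -2, 2); ‖v_1‖ = 2.8284, so e_1 = (0.0000, -0.7071, 0.7071).

e_1 = (0.0000, -0.7071, 0.7071)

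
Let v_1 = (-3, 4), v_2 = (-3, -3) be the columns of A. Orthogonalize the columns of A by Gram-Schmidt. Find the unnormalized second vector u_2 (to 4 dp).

e_1 = v_1/‖v_1‖ = (-3, 4)/5.0000 = (-0.6000, 0.8000).
r_{12} = e_1·v_2 = -0.6000.
u_2 = v_2 + 0.6000·e_1 = (-3.3600, -2.5200).

u_2 = (-3.3600, -2.5200)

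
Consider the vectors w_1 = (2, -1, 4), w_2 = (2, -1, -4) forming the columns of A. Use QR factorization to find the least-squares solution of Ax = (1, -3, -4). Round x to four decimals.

x = (0.0000, 1.0000)

w_1 = (2, -1, 4); ‖w_1‖ = 4.5826, so q_1 = (0.4364, -0.2182, 0.8729).
q_1·w_2 = 0.4364·2 + (-0.2182)·(-1) + 0.8729·(-4) = -2.4004.
u_2 = w_2 + 2.4004·q_1 = (3.0476, -1.5238, -1.9048).
‖u_2‖ = 3.9036, so q_2 = (0.7807, -0.3904, -0.4880).
Qᵀb = (-2.4004, 3.9036).
Back-substitute: x_2 = 3.9036/3.9036 = 1.0000.
x_1 = (-2.4004 + 2.4004·1.0000)/4.5826 = 0.0000.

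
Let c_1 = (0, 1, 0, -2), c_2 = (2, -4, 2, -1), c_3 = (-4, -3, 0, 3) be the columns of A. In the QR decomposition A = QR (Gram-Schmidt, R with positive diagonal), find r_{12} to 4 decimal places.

r_{12} = -0.8944

c_1 = (0, 1, 0, -2); ‖c_1‖ = 2.2361, so q_1 = (0.0000, 0.4472, 0.0000, -0.8944).
r_{12} = q_1·c_2 = -0.8944.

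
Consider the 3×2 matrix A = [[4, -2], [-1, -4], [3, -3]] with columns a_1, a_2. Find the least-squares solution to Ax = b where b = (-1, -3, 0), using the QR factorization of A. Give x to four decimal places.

x = (0.2615, 0.6000)

a_1 = (4, -1, 3); ‖a_1‖ = 5.0990, so q_1 = (0.7845, -0.1961, 0.5883).
q_1·a_2 = 0.7845·(-2) + (-0.1961)·(-4) + 0.5883·(-3) = -2.5495.
u_2 = a_2 + 2.5495·q_1 = (0.0000, -4.5000, -1.5000).
‖u_2‖ = 4.7434, so q_2 = (0.0000, -0.9487, -0.3162).
Qᵀb = (-0.1961, 2.8460).
Back-substitute: x_2 = 2.8460/4.7434 = 0.6000.
x_1 = (-0.1961 + 2.5495·0.6000)/5.0990 = 0.2615.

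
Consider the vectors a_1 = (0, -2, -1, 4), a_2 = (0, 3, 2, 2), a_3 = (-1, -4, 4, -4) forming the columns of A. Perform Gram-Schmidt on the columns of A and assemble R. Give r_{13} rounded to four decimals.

a_1 = (0, -2, -1, 4); ‖a_1‖ = 4.5826, so e_1 = (0.0000, -0.4364, -0.2182, 0.8729).
r_{13} = e_1·a_3 = -2.6186.

r_{13} = -2.6186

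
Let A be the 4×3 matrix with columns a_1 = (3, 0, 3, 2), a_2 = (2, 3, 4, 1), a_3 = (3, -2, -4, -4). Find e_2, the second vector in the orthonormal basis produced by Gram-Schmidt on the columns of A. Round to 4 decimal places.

e_2 = (-0.2116, 0.8727, 0.3702, -0.2380)

e_1 = a_1/‖a_1‖ = (3, 0, 3, 2)/4.6904 = (0.6396, 0.0000, 0.6396, 0.4264).
r_{12} = e_1·a_2 = 4.2640.
u_2 = a_2 − 4.2640·e_1 = (-0.7273, 3.0000, 1.2727, -0.8182).
‖u_2‖ = 3.4378, so e_2 = (-0.2116, 0.8727, 0.3702, -0.2380).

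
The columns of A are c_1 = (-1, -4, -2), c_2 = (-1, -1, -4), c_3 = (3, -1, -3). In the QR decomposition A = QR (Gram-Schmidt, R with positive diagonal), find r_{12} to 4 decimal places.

r_{12} = 2.8368

c_1 = (-1, -4, -2); ‖c_1‖ = 4.5826, so q_1 = (-0.2182, -0.8729, -0.4364).
r_{12} = q_1·c_2 = 2.8368.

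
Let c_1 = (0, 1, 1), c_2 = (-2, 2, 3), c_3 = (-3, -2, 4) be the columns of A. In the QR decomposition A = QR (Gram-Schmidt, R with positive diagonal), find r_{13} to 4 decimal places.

c_1 = (0, 1, 1); ‖c_1‖ = 1.4142, so q_1 = (0.0000, 0.7071, 0.7071).
r_{13} = q_1·c_3 = 1.4142.

r_{13} = 1.4142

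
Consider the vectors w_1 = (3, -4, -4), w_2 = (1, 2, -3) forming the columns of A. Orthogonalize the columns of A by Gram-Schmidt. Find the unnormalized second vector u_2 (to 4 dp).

w_1 = (3, -4, -4); ‖w_1‖ = 6.4031, so q_1 = (0.4685, -0.6247, -0.6247).
q_1·w_2 = 0.4685·1 + (-0.6247)·2 + (-0.6247)·(-3) = 1.0932.
u_2 = w_2 − 1.0932·q_1 = (0.4878, 2.6829, -2.3171).

u_2 = (0.4878, 2.6829, -2.3171)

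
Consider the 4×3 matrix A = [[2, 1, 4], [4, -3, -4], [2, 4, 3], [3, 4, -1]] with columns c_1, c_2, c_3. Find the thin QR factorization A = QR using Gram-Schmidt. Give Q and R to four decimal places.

Q = [[0.3482, 0.0631, 0.8166], [0.6963, -0.6747, -0.1284], [0.3482, 0.5437, 0.2182], [0.5222, 0.4951, -0.5187]], R = [[5.7446, 1.7408, -0.8704], [0.0000, 6.2426, 4.0873], [0.0000, 0.0000, 4.9534]]

c_1 = (2, 4, 2, 3); ‖c_1‖ = 5.7446, so e_1 = (0.3482, 0.6963, 0.3482, 0.5222).
e_1·c_2 = 0.3482·1 + 0.6963·(-3) + 0.3482·4 + 0.5222·4 = 1.7408.
u_2 = c_2 − 1.7408·e_1 = (0.3939, -4.2121, 3.3939, 3.0909).
‖u_2‖ = 6.2426, so e_2 = (0.0631, -0.6747, 0.5437, 0.4951).
e_1·c_3 = 0.3482·4 + 0.6963·(-4) + 0.3482·3 + 0.5222·(-1) = -0.8704; e_2·c_3 = 0.0631·4 + (-0.6747)·(-4) + 0.5437·3 + 0.4951·(-1) = 4.0873.
u_3 = c_3 + 0.8704·e_1 − 4.0873·e_2 = (4.0451, -0.6361, 1.0809, -2.5692).
‖u_3‖ = 4.9534, so e_3 = (0.8166, -0.1284, 0.2182, -0.5187).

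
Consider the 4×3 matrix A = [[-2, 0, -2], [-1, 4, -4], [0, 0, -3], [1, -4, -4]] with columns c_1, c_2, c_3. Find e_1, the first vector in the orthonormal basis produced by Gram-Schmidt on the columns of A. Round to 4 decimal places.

e_1 = c_1/‖c_1‖ = (-2, -1, 0, 1)/2.4495 = (-0.8165, -0.4082, 0.0000, 0.4082).

e_1 = (-0.8165, -0.4082, 0.0000, 0.4082)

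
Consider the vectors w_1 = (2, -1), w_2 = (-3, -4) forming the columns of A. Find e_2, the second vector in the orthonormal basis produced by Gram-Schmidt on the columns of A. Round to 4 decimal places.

w_1 = (2, -1); ‖w_1‖ = 2.2361, so e_1 = (0.8944, -0.4472).
e_1·w_2 = 0.8944·(-3) + (-0.4472)·(-4) = -0.8944.
u_2 = w_2 + 0.8944·e_1 = (-2.2000, -4.4000).
‖u_2‖ = 4.9193, so e_2 = (-0.4472, -0.8944).

e_2 = (-0.4472, -0.8944)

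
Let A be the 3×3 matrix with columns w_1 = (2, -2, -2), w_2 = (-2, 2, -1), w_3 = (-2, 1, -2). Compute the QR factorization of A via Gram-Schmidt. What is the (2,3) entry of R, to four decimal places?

r_{23} = 2.8577

e_1 = w_1/‖w_1‖ = (2, -2, -2)/3.4641 = (0.5774, -0.5774, -0.5774).
r_{12} = e_1·w_2 = -1.7321.
u_2 = w_2 + 1.7321·e_1 = (-1.0000, 1.0000, -2.0000).
‖u_2‖ = 2.4495, so e_2 = (-0.4082, 0.4082, -0.8165).
r_{23} = e_2·w_3 = 2.8577.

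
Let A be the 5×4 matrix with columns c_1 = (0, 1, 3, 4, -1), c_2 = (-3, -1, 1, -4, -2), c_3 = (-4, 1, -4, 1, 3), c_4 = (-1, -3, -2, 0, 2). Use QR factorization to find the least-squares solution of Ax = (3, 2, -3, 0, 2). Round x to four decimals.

x = (-0.9676, -0.9440, 0.1157, -0.6321)

c_1 = (0, 1, 3, 4, -1); ‖c_1‖ = 5.1962, so e_1 = (0.0000, 0.1925, 0.5774, 0.7698, -0.1925).
e_1·c_2 = 0.0000·(-3) + 0.1925·(-1) + 0.5774·1 + 0.7698·(-4) + (-0.1925)·(-2) = -2.3094.
u_2 = c_2 + 2.3094·e_1 = (-3.0000, -0.5556, 2.3333, -2.2222, -2.4444).
‖u_2‖ = 5.0662, so e_2 = (-0.5922, -0.1097, 0.4606, -0.4386, -0.4825).
e_1·c_3 = 0.0000·(-4) + 0.1925·1 + 0.5774·(-4) + 0.7698·1 + (-0.1925)·3 = -1.9245; e_2·c_3 = (-0.5922)·(-4) + (-0.1097)·1 + 0.4606·(-4) + (-0.4386)·1 + (-0.4825)·3 = -1.4694.
u_3 = c_3 + 1.9245·e_1 + 1.4694·e_2 = (-4.8701, 1.2092, -2.2121, 1.8369, 1.9206).
‖u_3‖ = 6.0940, so e_3 = (-0.7992, 0.1984, -0.3630, 0.3014, 0.3152).
e_1·c_4 = 0.0000·(-1) + 0.1925·(-3) + 0.5774·(-2) + 0.7698·0 + (-0.1925)·2 = -2.1170; e_2·c_4 = (-0.5922)·(-1) + (-0.1097)·(-3) + 0.4606·(-2) + (-0.4386)·0 + (-0.4825)·2 = -0.9650; e_3·c_4 = (-0.7992)·(-1) + 0.1984·(-3) + (-0.3630)·(-2) + 0.3014·0 + 0.3152·2 = 1.5602.
u_4 = c_4 + 2.1170·e_1 + 0.9650·e_2 − 1.5602·e_3 = (-0.3246, -3.0080, 0.2330, 0.7361, 0.6353).
‖u_4‖ = 3.1864, so e_4 = (-0.1019, -0.9440, 0.0731, 0.2310, 0.1994).
Qᵀb = (-1.7321, -4.3425, -0.2813, -2.0143).
Back-substitute: x_4 = -2.0143/3.1864 = -0.6321.
x_3 = (-0.2813 − 1.5602·(-0.6321))/6.0940 = 0.1157.
x_2 = (-4.3425 + 1.4694·0.1157 + 0.9650·(-0.6321))/5.0662 = -0.9440.
x_1 = (-1.7321 + 2.3094·(-0.9440) + 1.9245·0.1157 + 2.1170·(-0.6321))/5.1962 = -0.9676.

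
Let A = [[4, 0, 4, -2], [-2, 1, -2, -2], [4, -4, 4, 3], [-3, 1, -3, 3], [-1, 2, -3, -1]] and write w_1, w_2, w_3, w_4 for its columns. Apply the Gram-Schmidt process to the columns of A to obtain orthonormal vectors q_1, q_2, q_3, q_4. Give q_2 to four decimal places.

w_1 = (4, -2, 4, -3, -1); ‖w_1‖ = 6.7823, so q_1 = (0.5898, -0.2949, 0.5898, -0.4423, -0.1474).
q_1·w_2 = 0.5898·0 + (-0.2949)·1 + 0.5898·(-4) + (-0.4423)·1 + (-0.1474)·2 = -3.3912.
u_2 = w_2 + 3.3912·q_1 = (2.0000, 0.0000, -2.0000, -0.5000, 1.5000).
‖u_2‖ = 3.2404, so q_2 = (0.6172, 0.0000, -0.6172, -0.1543, 0.4629).

q_2 = (0.6172, 0.0000, -0.6172, -0.1543, 0.4629)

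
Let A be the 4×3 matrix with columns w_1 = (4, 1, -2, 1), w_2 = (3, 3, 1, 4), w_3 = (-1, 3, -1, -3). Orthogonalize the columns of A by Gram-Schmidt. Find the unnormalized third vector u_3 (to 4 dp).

q_1 = w_1/‖w_1‖ = (4, 1, -2, 1)/4.6904 = (0.8528, 0.2132, -0.4264, 0.2132).
r_{12} = q_1·w_2 = 3.6244.
u_2 = w_2 − 3.6244·q_1 = (-0.0909, 2.2273, 2.5455, 3.2273).
‖u_2‖ = 4.6759, so q_2 = (-0.0194, 0.4763, 0.5444, 0.6902).
r_{13} = q_1·w_3 = -0.4264; r_{23} = q_2·w_3 = -1.1665.
u_3 = w_3 + 0.4264·q_1 + 1.1665·q_2 = (-0.6590, 3.6466, -0.5468, -2.1040).

u_3 = (-0.6590, 3.6466, -0.5468, -2.1040)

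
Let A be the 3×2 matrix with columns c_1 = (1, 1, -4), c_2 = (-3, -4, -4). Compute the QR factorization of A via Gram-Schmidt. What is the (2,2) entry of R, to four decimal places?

r_{22} = 6.0415

q_1 = c_1/‖c_1‖ = (1, 1, -4)/4.2426 = (0.2357, 0.2357, -0.9428).
r_{12} = q_1·c_2 = 2.1213.
u_2 = c_2 − 2.1213·q_1 = (-3.5000, -4.5000, -2.0000).
r_{22} = ‖u_2‖ = 6.0415.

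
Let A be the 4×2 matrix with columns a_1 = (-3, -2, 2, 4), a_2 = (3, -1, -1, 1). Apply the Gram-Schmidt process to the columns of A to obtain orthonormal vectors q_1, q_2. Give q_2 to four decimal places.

q_2 = (0.7592, -0.3886, -0.2079, 0.4790)

a_1 = (-3, -2, 2, 4); ‖a_1‖ = 5.7446, so q_1 = (-0.5222, -0.3482, 0.3482, 0.6963).
q_1·a_2 = (-0.5222)·3 + (-0.3482)·(-1) + 0.3482·(-1) + 0.6963·1 = -0.8704.
u_2 = a_2 + 0.8704·q_1 = (2.5455, -1.3030, -0.6970, 1.6061).
‖u_2‖ = 3.3530, so q_2 = (0.7592, -0.3886, -0.2079, 0.4790).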